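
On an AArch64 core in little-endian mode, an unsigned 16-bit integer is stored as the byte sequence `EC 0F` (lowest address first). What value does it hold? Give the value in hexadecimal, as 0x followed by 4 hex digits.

0x0FEC

In little-endian order the low byte comes first in memory.
Reassemble most-significant byte first: 0F EC → 0x0FEC.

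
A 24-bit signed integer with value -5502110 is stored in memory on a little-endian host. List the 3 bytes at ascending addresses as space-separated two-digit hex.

62 0B AC

Two's complement of -5502110 in 24 bits: 5502110 = 0x53F49E; invert → 0xAC0B61; add 1 → 0xAC0B62.
Split into bytes (most-significant first): AC 0B 62.
Little-endian stores the least-significant byte at the lowest address.
So at ascending addresses the bytes are 62 0B AC.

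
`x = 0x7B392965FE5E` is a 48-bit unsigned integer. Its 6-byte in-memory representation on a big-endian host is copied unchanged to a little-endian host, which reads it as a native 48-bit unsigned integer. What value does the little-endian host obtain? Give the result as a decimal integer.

Stored big-endian, the bytes at ascending addresses are 7B 39 29 65 FE 5E.
Read back as little-endian, the first byte is least significant, giving 0x5EFE6529397B.
0x5EFE6529397B = 104446711904635.

104446711904635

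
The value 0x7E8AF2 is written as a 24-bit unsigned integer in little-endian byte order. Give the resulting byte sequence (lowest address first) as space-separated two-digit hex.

F2 8A 7E

Split into bytes (most-significant first): 7E 8A F2.
Little-endian: lowest address holds the least-significant byte.
So at ascending addresses the bytes are F2 8A 7E.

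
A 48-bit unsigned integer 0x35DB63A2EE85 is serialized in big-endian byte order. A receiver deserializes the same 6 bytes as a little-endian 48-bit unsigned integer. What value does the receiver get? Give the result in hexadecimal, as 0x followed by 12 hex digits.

Stored big-endian, the bytes at ascending addresses are 35 DB 63 A2 EE 85.
Read back as little-endian, the first byte is least significant, giving 0x85EEA263DB35.

0x85EEA263DB35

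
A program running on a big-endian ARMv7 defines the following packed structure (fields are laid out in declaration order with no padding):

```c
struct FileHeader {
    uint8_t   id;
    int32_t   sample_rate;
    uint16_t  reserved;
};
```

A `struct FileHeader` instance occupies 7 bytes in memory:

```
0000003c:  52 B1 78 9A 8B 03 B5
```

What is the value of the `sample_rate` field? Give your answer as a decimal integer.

-1317496181

`sample_rate` follows `id` (1 byte), so it starts at byte offset 1 and occupies 4 bytes.
Bytes at offsets 1..4: B1 78 9A 8B.
In big-endian order the high byte comes first in memory.
The bytes are already most-significant first: 0xB1789A8B.
Top bit is set, so as a signed 32-bit value this is 0xB1789A8B − 2^32 = -1317496181.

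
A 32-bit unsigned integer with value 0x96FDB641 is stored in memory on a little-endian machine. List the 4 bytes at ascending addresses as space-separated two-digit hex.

Split into bytes (most-significant first): 96 FD B6 41.
Little-endian: lowest address holds the least-significant byte.
So at ascending addresses the bytes are 41 B6 FD 96.

41 B6 FD 96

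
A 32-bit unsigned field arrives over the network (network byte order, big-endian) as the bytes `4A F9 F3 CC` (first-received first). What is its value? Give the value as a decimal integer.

In big-endian order the high byte comes first in memory.
The bytes are already most-significant first: 0x4AF9F3CC.
0x4AF9F3CC = 1257894860.

1257894860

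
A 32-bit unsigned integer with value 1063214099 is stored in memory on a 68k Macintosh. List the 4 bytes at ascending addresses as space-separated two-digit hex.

3F 5F 5C 13

1063214099 in hexadecimal, padded to 32 bits, is 0x3F5F5C13.
Split into bytes (most-significant first): 3F 5F 5C 13.
Big-endian: lowest address holds the most-significant byte.
So the memory order matches the most-significant-first order: 3F 5F 5C 13.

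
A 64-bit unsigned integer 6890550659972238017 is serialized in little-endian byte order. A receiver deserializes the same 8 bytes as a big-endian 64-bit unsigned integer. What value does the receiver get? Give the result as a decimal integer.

13946093655713882207

6890550659972238017 in 64-bit hexadecimal is 0x5FA027514A7A8AC1.
Stored little-endian, the bytes at ascending addresses are C1 8A 7A 4A 51 27 A0 5F.
Read back as big-endian, the last byte is least significant, giving 0xC18A7A4A5127A05F.
0xC18A7A4A5127A05F = 13946093655713882207.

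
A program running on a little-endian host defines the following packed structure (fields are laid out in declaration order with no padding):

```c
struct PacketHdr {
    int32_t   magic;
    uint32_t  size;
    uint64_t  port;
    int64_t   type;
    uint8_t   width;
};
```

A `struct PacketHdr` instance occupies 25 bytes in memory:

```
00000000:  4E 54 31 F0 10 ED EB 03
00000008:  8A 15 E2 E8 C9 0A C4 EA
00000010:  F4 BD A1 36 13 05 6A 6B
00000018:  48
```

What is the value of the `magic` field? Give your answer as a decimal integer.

`magic` is the first field, at byte offset 0, occupying 4 bytes.
Bytes at offsets 0..3: 4E 54 31 F0.
Little-endian stores the least-significant byte at the lowest address.
Reassemble most-significant byte first: F0 31 54 4E → 0xF031544E.
Top bit is set, so as a signed 32-bit value this is 0xF031544E − 2^32 = -265202610.

-265202610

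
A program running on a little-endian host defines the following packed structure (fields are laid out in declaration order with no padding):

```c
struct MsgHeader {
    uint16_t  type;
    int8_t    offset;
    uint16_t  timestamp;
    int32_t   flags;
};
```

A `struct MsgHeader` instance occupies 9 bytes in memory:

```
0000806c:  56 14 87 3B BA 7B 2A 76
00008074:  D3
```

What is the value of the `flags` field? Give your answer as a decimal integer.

`flags` follows `type` (2 B), `offset` (1 B), `timestamp` (2 B), so it starts at offset 2 + 1 + 2 = 5 and occupies 4 bytes.
Bytes at offsets 5..8: 7B 2A 76 D3.
Little-endian stores the least-significant byte at the lowest address.
Reassemble most-significant byte first: D3 76 2A 7B → 0xD3762A7B.
Top bit is set, so as a signed 32-bit value this is 0xD3762A7B − 2^32 = -747230597.

-747230597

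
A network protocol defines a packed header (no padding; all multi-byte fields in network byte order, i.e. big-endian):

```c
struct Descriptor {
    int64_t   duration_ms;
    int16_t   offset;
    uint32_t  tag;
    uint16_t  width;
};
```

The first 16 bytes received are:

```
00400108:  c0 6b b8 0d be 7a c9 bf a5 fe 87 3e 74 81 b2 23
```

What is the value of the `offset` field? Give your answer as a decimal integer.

`offset` follows `duration_ms` (8 bytes), so it starts at byte offset 8 and occupies 2 bytes.
Bytes at offsets 8..9: A5 FE.
Big-endian stores the most-significant byte at the lowest address.
The bytes are already most-significant first: 0xA5FE.
Top bit is set, so as a signed 16-bit value this is 0xA5FE − 2^16 = -23042.

-23042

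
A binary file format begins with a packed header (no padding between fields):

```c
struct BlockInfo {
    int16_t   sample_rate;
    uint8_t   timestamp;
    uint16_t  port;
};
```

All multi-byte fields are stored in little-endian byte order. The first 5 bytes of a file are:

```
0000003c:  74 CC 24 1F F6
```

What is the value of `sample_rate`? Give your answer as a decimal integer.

-13196

`sample_rate` is the first field, at byte offset 0, occupying 2 bytes.
Bytes at offsets 0..1: 74 CC.
In little-endian order the low byte comes first in memory.
Reassemble most-significant byte first: CC 74 → 0xCC74.
Top bit is set, so as a signed 16-bit value this is 0xCC74 − 2^16 = -13196.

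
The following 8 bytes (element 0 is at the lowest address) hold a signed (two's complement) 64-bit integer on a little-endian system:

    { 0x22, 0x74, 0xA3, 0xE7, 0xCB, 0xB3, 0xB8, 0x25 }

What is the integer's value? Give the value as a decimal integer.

2718120063464076322

Little-endian stores the least-significant byte at the lowest address.
Reassemble most-significant byte first: 25 B8 B3 CB E7 A3 74 22 → 0x25B8B3CBE7A37422.
0x25B8B3CBE7A37422 = 2718120063464076322.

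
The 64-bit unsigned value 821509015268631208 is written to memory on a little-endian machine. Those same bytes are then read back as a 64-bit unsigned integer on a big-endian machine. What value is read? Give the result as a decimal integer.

821509015268631208 in 64-bit hexadecimal is 0x0B669618CADE22A8.
Stored little-endian, the bytes at ascending addresses are A8 22 DE CA 18 96 66 0B.
Read back as big-endian, the last byte is least significant, giving 0xA822DECA1896660B.
0xA822DECA1896660B = 12115490907157325323.

12115490907157325323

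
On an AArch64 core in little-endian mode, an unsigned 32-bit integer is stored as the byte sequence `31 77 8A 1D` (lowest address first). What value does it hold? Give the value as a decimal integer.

Little-endian stores the least-significant byte at the lowest address.
Reassemble most-significant byte first: 1D 8A 77 31 → 0x1D8A7731.
0x1D8A7731 = 495613745.

495613745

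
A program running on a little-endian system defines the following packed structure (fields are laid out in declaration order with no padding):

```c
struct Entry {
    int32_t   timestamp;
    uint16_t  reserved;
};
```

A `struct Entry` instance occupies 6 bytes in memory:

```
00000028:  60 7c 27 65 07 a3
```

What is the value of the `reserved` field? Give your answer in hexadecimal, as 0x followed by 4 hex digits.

0xA307

`reserved` follows `timestamp` (4 bytes), so it starts at byte offset 4 and occupies 2 bytes.
Bytes at offsets 4..5: 07 A3.
In little-endian order the low byte comes first in memory.
Reassemble most-significant byte first: A3 07 → 0xA307.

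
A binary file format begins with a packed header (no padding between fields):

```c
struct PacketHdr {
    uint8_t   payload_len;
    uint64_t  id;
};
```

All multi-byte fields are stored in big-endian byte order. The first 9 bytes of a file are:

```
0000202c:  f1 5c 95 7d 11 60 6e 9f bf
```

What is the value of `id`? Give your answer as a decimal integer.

`id` follows `payload_len` (1 byte), so it starts at byte offset 1 and occupies 8 bytes.
Bytes at offsets 1..8: 5C 95 7D 11 60 6E 9F BF.
In big-endian order the high byte comes first in memory.
The bytes are already most-significant first: 0x5C957D11606E9FBF.
0x5C957D11606E9FBF = 6671375936605036479.

6671375936605036479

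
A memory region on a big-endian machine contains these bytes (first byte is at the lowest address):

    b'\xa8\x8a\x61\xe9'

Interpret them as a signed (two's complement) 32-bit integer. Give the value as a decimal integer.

In big-endian order the high byte comes first in memory.
The bytes are already most-significant first: 0xA88A61E9.
Top bit is set, so as a signed 32-bit value this is 0xA88A61E9 − 2^32 = -1467325975.

-1467325975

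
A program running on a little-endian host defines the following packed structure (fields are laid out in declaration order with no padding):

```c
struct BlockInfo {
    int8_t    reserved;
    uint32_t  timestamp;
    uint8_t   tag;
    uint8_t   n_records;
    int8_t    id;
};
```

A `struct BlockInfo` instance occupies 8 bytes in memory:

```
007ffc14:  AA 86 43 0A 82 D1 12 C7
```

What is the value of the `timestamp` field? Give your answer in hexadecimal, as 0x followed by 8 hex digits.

0x820A4386

`timestamp` follows `reserved` (1 byte), so it starts at byte offset 1 and occupies 4 bytes.
Bytes at offsets 1..4: 86 43 0A 82.
In little-endian order the low byte comes first in memory.
Reassemble most-significant byte first: 82 0A 43 86 → 0x820A4386.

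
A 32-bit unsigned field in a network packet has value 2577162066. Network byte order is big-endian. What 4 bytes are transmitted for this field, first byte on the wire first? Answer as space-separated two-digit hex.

99 9C 5F 52

2577162066 in hexadecimal, padded to 32 bits, is 0x999C5F52.
Split into bytes (most-significant first): 99 9C 5F 52.
Big-endian: lowest address holds the most-significant byte.
So the memory order matches the most-significant-first order: 99 9C 5F 52.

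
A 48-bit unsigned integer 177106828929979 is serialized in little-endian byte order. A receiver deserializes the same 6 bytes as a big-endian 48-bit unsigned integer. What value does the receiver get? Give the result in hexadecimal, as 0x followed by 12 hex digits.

177106828929979 in 48-bit hexadecimal is 0xA113E5A02BBB.
Stored little-endian, the bytes at ascending addresses are BB 2B A0 E5 13 A1.
Read back as big-endian, the last byte is least significant, giving 0xBB2BA0E513A1.

0xBB2BA0E513A1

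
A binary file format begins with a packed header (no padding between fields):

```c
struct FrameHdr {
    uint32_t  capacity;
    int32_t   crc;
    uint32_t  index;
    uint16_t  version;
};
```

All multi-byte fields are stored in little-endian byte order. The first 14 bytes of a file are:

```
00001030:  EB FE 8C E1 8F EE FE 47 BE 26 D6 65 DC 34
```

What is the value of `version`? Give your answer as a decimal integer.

`version` follows `capacity` (4 B), `crc` (4 B), `index` (4 B), so it starts at offset 4 + 4 + 4 = 12 and occupies 2 bytes.
Bytes at offsets 12..13: DC 34.
Little-endian: lowest address holds the least-significant byte.
Reassemble most-significant byte first: 34 DC → 0x34DC.
0x34DC = 13532.

13532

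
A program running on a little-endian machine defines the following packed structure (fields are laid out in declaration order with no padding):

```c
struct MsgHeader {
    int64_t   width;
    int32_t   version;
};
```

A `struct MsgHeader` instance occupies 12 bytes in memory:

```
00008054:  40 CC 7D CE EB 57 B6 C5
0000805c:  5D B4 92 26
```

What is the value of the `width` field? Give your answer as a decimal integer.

-4200072932183126976

`width` is the first field, at byte offset 0, occupying 8 bytes.
Bytes at offsets 0..7: 40 CC 7D CE EB 57 B6 C5.
Little-endian: lowest address holds the least-significant byte.
Reassemble most-significant byte first: C5 B6 57 EB CE 7D CC 40 → 0xC5B657EBCE7DCC40.
Top bit is set, so as a signed 64-bit value this is 0xC5B657EBCE7DCC40 − 2^64 = -4200072932183126976.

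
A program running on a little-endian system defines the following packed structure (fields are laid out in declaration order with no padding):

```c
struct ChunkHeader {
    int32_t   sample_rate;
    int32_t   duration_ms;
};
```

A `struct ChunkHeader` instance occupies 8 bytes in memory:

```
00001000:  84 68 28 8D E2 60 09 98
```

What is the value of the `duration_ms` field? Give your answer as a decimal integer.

`duration_ms` follows `sample_rate` (4 bytes), so it starts at byte offset 4 and occupies 4 bytes.
Bytes at offsets 4..7: E2 60 09 98.
Little-endian: lowest address holds the least-significant byte.
Reassemble most-significant byte first: 98 09 60 E2 → 0x980960E2.
Top bit is set, so as a signed 32-bit value this is 0x980960E2 − 2^32 = -1744215838.

-1744215838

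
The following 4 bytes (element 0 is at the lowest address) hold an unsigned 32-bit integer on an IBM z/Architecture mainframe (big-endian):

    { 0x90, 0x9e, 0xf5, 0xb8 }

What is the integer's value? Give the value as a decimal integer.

In big-endian order the high byte comes first in memory.
The bytes are already most-significant first: 0x909EF5B8.
0x909EF5B8 = 2426336696.

2426336696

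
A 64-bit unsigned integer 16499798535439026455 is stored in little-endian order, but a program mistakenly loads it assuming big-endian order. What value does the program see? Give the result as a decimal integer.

1695985872611048420

16499798535439026455 in 64-bit hexadecimal is 0xE4FB0F592A5A8917.
Stored little-endian, the bytes at ascending addresses are 17 89 5A 2A 59 0F FB E4.
Read back as big-endian, the last byte is least significant, giving 0x17895A2A590FFBE4.
0x17895A2A590FFBE4 = 1695985872611048420.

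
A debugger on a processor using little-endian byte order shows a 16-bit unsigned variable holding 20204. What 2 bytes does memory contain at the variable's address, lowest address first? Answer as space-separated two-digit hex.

EC 4E

20204 in hexadecimal, padded to 16 bits, is 0x4EEC.
Split into bytes (most-significant first): 4E EC.
Little-endian stores the least-significant byte at the lowest address.
So at ascending addresses the bytes are EC 4E.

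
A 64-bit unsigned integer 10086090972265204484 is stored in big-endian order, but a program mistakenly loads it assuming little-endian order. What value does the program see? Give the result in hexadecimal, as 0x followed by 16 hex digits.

0x044B24064DFEF88B

10086090972265204484 in 64-bit hexadecimal is 0x8BF8FE4D06244B04.
Stored big-endian, the bytes at ascending addresses are 8B F8 FE 4D 06 24 4B 04.
Read back as little-endian, the first byte is least significant, giving 0x044B24064DFEF88B.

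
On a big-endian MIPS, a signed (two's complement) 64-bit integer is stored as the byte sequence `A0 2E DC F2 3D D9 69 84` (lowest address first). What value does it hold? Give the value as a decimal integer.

Big-endian: lowest address holds the most-significant byte.
The bytes are already most-significant first: 0xA02EDCF23DD96984.
Top bit is set, so as a signed 64-bit value this is 0xA02EDCF23DD96984 − 2^64 = -6904338245734536828.

-6904338245734536828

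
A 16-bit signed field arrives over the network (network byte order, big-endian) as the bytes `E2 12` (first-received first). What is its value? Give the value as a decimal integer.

-7662

Big-endian: lowest address holds the most-significant byte.
The bytes are already most-significant first: 0xE212.
Top bit is set, so as a signed 16-bit value this is 0xE212 − 2^16 = -7662.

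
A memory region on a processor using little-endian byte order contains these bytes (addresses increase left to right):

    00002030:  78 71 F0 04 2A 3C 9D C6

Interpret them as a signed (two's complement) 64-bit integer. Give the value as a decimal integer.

-4135082731687087752

In little-endian order the low byte comes first in memory.
Reassemble most-significant byte first: C6 9D 3C 2A 04 F0 71 78 → 0xC69D3C2A04F07178.
Top bit is set, so as a signed 64-bit value this is 0xC69D3C2A04F07178 − 2^64 = -4135082731687087752.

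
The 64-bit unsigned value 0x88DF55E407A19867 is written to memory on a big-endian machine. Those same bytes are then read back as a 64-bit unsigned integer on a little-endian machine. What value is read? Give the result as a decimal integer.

Stored big-endian, the bytes at ascending addresses are 88 DF 55 E4 07 A1 98 67.
Read back as little-endian, the first byte is least significant, giving 0x6798A107E455DF88.
0x6798A107E455DF88 = 7464893437634273160.

7464893437634273160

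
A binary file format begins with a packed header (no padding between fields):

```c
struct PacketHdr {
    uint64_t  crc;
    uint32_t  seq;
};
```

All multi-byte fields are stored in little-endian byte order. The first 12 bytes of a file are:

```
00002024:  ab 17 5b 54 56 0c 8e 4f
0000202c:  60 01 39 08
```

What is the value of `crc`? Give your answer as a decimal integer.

`crc` is the first field, at byte offset 0, occupying 8 bytes.
Bytes at offsets 0..7: AB 17 5B 54 56 0C 8E 4F.
Little-endian stores the least-significant byte at the lowest address.
Reassemble most-significant byte first: 4F 8E 0C 56 54 5B 17 AB → 0x4F8E0C56545B17AB.
0x4F8E0C56545B17AB = 5732532940611196843.

5732532940611196843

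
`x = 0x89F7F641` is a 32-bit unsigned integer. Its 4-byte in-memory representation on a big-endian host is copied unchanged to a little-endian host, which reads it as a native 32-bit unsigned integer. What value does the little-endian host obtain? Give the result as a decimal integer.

Stored big-endian, the bytes at ascending addresses are 89 F7 F6 41.
Read back as little-endian, the first byte is least significant, giving 0x41F6F789.
0x41F6F789 = 1106704265.

1106704265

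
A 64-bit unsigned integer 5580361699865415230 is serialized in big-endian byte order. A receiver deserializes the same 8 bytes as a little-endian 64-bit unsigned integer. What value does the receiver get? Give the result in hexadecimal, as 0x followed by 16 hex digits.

0x3E4EAC66666D714D

5580361699865415230 in 64-bit hexadecimal is 0x4D716D6666AC4E3E.
Stored big-endian, the bytes at ascending addresses are 4D 71 6D 66 66 AC 4E 3E.
Read back as little-endian, the first byte is least significant, giving 0x3E4EAC66666D714D.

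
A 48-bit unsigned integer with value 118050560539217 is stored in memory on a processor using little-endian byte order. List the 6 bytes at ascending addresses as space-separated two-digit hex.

51 FA B9 C9 5D 6B

118050560539217 in hexadecimal, padded to 48 bits, is 0x6B5DC9B9FA51.
Split into bytes (most-significant first): 6B 5D C9 B9 FA 51.
In little-endian order the low byte comes first in memory.
So at ascending addresses the bytes are 51 FA B9 C9 5D 6B.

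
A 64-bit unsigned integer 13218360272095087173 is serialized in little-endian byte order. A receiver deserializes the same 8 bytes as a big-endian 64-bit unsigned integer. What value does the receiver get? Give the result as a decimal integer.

4974891214727573943

13218360272095087173 in 64-bit hexadecimal is 0xB7710CA2335D0A45.
Stored little-endian, the bytes at ascending addresses are 45 0A 5D 33 A2 0C 71 B7.
Read back as big-endian, the last byte is least significant, giving 0x450A5D33A20C71B7.
0x450A5D33A20C71B7 = 4974891214727573943.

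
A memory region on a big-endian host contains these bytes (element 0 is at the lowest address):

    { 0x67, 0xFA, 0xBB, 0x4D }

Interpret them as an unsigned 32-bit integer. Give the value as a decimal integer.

In big-endian order the high byte comes first in memory.
The bytes are already most-significant first: 0x67FABB4D.
0x67FABB4D = 1744485197.

1744485197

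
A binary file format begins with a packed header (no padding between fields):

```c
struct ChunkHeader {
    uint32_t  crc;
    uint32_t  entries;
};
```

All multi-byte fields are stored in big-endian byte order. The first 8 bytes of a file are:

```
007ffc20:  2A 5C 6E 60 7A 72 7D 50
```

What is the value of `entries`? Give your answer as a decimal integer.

2054323536

`entries` follows `crc` (4 bytes), so it starts at byte offset 4 and occupies 4 bytes.
Bytes at offsets 4..7: 7A 72 7D 50.
In big-endian order the high byte comes first in memory.
The bytes are already most-significant first: 0x7A727D50.
0x7A727D50 = 2054323536.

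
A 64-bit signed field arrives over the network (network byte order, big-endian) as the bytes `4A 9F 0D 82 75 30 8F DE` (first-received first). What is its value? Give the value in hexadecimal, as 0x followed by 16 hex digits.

0x4A9F0D8275308FDE

Big-endian: lowest address holds the most-significant byte.
The bytes are already most-significant first: 0x4A9F0D8275308FDE.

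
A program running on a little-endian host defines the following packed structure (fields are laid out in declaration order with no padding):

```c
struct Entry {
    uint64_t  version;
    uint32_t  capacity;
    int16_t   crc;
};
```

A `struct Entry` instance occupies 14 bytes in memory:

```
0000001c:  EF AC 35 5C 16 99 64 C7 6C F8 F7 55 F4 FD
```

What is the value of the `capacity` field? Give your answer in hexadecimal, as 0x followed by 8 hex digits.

`capacity` follows `version` (8 bytes), so it starts at byte offset 8 and occupies 4 bytes.
Bytes at offsets 8..11: 6C F8 F7 55.
Little-endian: lowest address holds the least-significant byte.
Reassemble most-significant byte first: 55 F7 F8 6C → 0x55F7F86C.

0x55F7F86C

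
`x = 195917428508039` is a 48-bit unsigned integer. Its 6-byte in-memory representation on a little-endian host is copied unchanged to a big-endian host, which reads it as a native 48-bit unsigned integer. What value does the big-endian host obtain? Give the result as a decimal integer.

195917428508039 in 48-bit hexadecimal is 0xB22F94BB4587.
Stored little-endian, the bytes at ascending addresses are 87 45 BB 94 2F B2.
Read back as big-endian, the last byte is least significant, giving 0x8745BB942FB2.
0x8745BB942FB2 = 148733569544114.

148733569544114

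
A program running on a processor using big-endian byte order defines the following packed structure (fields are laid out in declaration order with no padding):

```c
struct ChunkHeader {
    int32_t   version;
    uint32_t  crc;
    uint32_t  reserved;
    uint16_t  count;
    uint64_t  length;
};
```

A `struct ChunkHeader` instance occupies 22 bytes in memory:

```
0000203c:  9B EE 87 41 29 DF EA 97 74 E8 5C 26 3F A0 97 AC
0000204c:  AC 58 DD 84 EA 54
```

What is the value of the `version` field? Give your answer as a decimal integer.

`version` is the first field, at byte offset 0, occupying 4 bytes.
Bytes at offsets 0..3: 9B EE 87 41.
Big-endian stores the most-significant byte at the lowest address.
The bytes are already most-significant first: 0x9BEE8741.
Top bit is set, so as a signed 32-bit value this is 0x9BEE8741 − 2^32 = -1678866623.

-1678866623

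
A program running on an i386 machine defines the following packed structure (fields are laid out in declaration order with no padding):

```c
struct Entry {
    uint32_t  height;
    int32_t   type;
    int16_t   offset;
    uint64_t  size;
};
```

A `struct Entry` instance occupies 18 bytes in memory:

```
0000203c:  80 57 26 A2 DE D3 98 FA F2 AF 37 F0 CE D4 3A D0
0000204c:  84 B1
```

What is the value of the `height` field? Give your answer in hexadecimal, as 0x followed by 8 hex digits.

`height` is the first field, at byte offset 0, occupying 4 bytes.
Bytes at offsets 0..3: 80 57 26 A2.
Little-endian stores the least-significant byte at the lowest address.
Reassemble most-significant byte first: A2 26 57 80 → 0xA2265780.

0xA2265780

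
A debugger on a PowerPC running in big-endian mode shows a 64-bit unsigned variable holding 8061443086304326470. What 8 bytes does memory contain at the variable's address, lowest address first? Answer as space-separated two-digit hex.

8061443086304326470 in hexadecimal, padded to 64 bits, is 0x6FDFFFC69032B346.
Split into bytes (most-significant first): 6F DF FF C6 90 32 B3 46.
Big-endian: lowest address holds the most-significant byte.
So the memory order matches the most-significant-first order: 6F DF FF C6 90 32 B3 46.

6F DF FF C6 90 32 B3 46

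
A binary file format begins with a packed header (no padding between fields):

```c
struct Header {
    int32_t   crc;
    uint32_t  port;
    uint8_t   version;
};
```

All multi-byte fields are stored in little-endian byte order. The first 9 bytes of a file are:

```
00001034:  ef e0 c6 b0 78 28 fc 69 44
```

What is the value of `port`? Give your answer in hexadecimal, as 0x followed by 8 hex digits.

0x69FC2878

`port` follows `crc` (4 bytes), so it starts at byte offset 4 and occupies 4 bytes.
Bytes at offsets 4..7: 78 28 FC 69.
Little-endian stores the least-significant byte at the lowest address.
Reassemble most-significant byte first: 69 FC 28 78 → 0x69FC2878.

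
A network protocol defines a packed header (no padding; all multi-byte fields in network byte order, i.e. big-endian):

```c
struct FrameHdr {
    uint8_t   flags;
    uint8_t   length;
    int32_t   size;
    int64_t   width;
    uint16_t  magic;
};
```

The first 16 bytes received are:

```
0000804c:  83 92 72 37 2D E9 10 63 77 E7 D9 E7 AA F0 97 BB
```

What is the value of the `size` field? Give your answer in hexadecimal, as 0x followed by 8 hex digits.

`size` follows `flags` (1 B), `length` (1 B), so it starts at offset 1 + 1 = 2 and occupies 4 bytes.
Bytes at offsets 2..5: 72 37 2D E9.
In big-endian order the high byte comes first in memory.
The bytes are already most-significant first: 0x72372DE9.

0x72372DE9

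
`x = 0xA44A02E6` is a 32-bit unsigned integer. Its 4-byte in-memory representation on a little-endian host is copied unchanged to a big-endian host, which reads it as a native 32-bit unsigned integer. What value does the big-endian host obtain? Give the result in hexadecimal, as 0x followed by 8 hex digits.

0xE6024AA4

Stored little-endian, the bytes at ascending addresses are E6 02 4A A4.
Read back as big-endian, the last byte is least significant, giving 0xE6024AA4.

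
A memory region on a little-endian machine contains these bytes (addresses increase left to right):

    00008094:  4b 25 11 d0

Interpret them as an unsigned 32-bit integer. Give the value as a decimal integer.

3490784587

Little-endian: lowest address holds the least-significant byte.
Reassemble most-significant byte first: D0 11 25 4B → 0xD011254B.
0xD011254B = 3490784587.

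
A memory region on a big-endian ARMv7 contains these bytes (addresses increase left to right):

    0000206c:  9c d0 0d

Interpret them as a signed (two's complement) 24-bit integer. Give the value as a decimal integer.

Big-endian: lowest address holds the most-significant byte.
The bytes are already most-significant first: 0x9CD00D.
Top bit is set, so as a signed 24-bit value this is 0x9CD00D − 2^24 = -6500339.

-6500339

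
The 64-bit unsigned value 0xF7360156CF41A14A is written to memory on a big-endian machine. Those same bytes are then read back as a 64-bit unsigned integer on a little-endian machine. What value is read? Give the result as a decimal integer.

5377651788814038775

Stored big-endian, the bytes at ascending addresses are F7 36 01 56 CF 41 A1 4A.
Read back as little-endian, the first byte is least significant, giving 0x4AA141CF560136F7.
0x4AA141CF560136F7 = 5377651788814038775.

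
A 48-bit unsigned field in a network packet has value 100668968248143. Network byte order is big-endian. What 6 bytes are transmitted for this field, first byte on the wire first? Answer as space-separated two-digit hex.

100668968248143 in hexadecimal, padded to 48 bits, is 0x5B8ED217A34F.
Split into bytes (most-significant first): 5B 8E D2 17 A3 4F.
Big-endian: lowest address holds the most-significant byte.
So the memory order matches the most-significant-first order: 5B 8E D2 17 A3 4F.

5B 8E D2 17 A3 4F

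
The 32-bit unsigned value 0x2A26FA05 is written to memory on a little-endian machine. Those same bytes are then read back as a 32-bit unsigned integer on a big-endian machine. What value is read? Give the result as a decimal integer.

100279850

Stored little-endian, the bytes at ascending addresses are 05 FA 26 2A.
Read back as big-endian, the last byte is least significant, giving 0x05FA262A.
0x05FA262A = 100279850.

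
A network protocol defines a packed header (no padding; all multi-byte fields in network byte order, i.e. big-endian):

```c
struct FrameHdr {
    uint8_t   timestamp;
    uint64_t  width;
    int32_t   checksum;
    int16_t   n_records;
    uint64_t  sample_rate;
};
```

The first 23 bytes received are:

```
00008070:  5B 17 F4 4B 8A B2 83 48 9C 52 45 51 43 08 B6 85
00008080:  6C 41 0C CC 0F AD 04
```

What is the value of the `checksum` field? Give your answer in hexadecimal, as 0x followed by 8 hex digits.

0x52455143

`checksum` follows `timestamp` (1 B), `width` (8 B), so it starts at offset 1 + 8 = 9 and occupies 4 bytes.
Bytes at offsets 9..12: 52 45 51 43.
Big-endian: lowest address holds the most-significant byte.
The bytes are already most-significant first: 0x52455143.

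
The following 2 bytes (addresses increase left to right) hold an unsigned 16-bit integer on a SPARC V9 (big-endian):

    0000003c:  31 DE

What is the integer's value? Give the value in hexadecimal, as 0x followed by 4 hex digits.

0x31DE

Big-endian: lowest address holds the most-significant byte.
The bytes are already most-significant first: 0x31DE.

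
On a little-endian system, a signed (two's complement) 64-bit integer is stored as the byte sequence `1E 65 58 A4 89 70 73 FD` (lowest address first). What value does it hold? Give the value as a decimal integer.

-183679423321971426

In little-endian order the low byte comes first in memory.
Reassemble most-significant byte first: FD 73 70 89 A4 58 65 1E → 0xFD737089A458651E.
Top bit is set, so as a signed 64-bit value this is 0xFD737089A458651E − 2^64 = -183679423321971426.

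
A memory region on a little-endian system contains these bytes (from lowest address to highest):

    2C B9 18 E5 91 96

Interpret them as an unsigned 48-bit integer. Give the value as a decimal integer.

165553358027052

Little-endian: lowest address holds the least-significant byte.
Reassemble most-significant byte first: 96 91 E5 18 B9 2C → 0x9691E518B92C.
0x9691E518B92C = 165553358027052.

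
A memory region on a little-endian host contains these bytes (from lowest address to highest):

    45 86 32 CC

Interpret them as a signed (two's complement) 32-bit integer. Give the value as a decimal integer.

-869104059

In little-endian order the low byte comes first in memory.
Reassemble most-significant byte first: CC 32 86 45 → 0xCC328645.
Top bit is set, so as a signed 32-bit value this is 0xCC328645 − 2^32 = -869104059.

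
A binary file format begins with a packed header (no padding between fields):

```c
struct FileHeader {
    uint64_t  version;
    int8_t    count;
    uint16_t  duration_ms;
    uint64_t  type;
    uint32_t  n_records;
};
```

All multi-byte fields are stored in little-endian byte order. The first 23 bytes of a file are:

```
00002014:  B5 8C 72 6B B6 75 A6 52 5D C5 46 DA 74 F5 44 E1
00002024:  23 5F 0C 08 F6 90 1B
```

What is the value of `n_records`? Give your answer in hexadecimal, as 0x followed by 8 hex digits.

0x1B90F608

`n_records` follows `version` (8 B), `count` (1 B), `duration_ms` (2 B), `type` (8 B), so it starts at offset 8 + 1 + 2 + 8 = 19 and occupies 4 bytes.
Bytes at offsets 19..22: 08 F6 90 1B.
Little-endian: lowest address holds the least-significant byte.
Reassemble most-significant byte first: 1B 90 F6 08 → 0x1B90F608.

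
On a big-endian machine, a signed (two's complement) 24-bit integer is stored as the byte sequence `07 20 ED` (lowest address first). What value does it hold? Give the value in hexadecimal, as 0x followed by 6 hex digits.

0x0720ED

In big-endian order the high byte comes first in memory.
The bytes are already most-significant first: 0x0720ED.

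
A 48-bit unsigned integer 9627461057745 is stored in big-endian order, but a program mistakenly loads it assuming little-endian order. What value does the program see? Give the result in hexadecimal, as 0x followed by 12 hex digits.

9627461057745 in 48-bit hexadecimal is 0x08C191657CD1.
Stored big-endian, the bytes at ascending addresses are 08 C1 91 65 7C D1.
Read back as little-endian, the first byte is least significant, giving 0xD17C6591C108.

0xD17C6591C108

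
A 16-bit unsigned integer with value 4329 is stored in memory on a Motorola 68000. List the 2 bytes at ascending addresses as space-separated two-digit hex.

10 E9

4329 in hexadecimal, padded to 16 bits, is 0x10E9.
Split into bytes (most-significant first): 10 E9.
In big-endian order the high byte comes first in memory.
So the memory order matches the most-significant-first order: 10 E9.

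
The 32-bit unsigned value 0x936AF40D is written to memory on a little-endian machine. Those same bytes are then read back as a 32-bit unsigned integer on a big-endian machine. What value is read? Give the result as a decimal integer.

234121875

Stored little-endian, the bytes at ascending addresses are 0D F4 6A 93.
Read back as big-endian, the last byte is least significant, giving 0x0DF46A93.
0x0DF46A93 = 234121875.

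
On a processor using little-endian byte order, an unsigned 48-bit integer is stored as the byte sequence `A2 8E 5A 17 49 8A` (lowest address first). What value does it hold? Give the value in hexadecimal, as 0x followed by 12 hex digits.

0x8A49175A8EA2

Little-endian stores the least-significant byte at the lowest address.
Reassemble most-significant byte first: 8A 49 17 5A 8E A2 → 0x8A49175A8EA2.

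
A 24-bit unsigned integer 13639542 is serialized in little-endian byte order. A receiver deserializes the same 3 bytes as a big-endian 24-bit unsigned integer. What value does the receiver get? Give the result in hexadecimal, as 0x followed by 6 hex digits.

13639542 in 24-bit hexadecimal is 0xD01F76.
Stored little-endian, the bytes at ascending addresses are 76 1F D0.
Read back as big-endian, the last byte is least significant, giving 0x761FD0.

0x761FD0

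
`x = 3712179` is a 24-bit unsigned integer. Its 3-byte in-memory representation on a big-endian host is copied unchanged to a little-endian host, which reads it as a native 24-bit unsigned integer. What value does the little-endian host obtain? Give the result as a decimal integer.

11772984

3712179 in 24-bit hexadecimal is 0x38A4B3.
Stored big-endian, the bytes at ascending addresses are 38 A4 B3.
Read back as little-endian, the first byte is least significant, giving 0xB3A438.
0xB3A438 = 11772984.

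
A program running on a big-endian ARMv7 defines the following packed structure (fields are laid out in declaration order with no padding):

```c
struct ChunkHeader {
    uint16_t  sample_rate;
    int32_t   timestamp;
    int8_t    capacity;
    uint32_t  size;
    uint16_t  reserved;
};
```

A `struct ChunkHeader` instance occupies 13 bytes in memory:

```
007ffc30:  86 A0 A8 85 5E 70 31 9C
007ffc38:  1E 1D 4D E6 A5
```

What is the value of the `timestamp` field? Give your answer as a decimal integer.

-1467654544

`timestamp` follows `sample_rate` (2 bytes), so it starts at byte offset 2 and occupies 4 bytes.
Bytes at offsets 2..5: A8 85 5E 70.
In big-endian order the high byte comes first in memory.
The bytes are already most-significant first: 0xA8855E70.
Top bit is set, so as a signed 32-bit value this is 0xA8855E70 − 2^32 = -1467654544.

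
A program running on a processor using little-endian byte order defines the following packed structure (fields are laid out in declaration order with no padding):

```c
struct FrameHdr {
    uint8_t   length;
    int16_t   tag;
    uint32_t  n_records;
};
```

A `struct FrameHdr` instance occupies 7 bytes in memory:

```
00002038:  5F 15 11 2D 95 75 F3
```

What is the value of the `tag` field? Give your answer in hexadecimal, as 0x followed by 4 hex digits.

0x1115

`tag` follows `length` (1 byte), so it starts at byte offset 1 and occupies 2 bytes.
Bytes at offsets 1..2: 15 11.
Little-endian: lowest address holds the least-significant byte.
Reassemble most-significant byte first: 11 15 → 0x1115.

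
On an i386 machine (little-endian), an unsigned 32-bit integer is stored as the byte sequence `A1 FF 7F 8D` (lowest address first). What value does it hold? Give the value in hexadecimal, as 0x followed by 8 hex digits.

Little-endian: lowest address holds the least-significant byte.
Reassemble most-significant byte first: 8D 7F FF A1 → 0x8D7FFFA1.

0x8D7FFFA1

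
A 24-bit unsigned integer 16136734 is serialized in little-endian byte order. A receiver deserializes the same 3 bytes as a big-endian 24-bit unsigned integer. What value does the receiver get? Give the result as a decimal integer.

1981174

16136734 in 24-bit hexadecimal is 0xF63A1E.
Stored little-endian, the bytes at ascending addresses are 1E 3A F6.
Read back as big-endian, the last byte is least significant, giving 0x1E3AF6.
0x1E3AF6 = 1981174.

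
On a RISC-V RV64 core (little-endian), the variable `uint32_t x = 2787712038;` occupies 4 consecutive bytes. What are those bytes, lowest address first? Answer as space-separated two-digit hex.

2787712038 in hexadecimal, padded to 32 bits, is 0xA6291C26.
Split into bytes (most-significant first): A6 29 1C 26.
Little-endian stores the least-significant byte at the lowest address.
So at ascending addresses the bytes are 26 1C 29 A6.

26 1C 29 A6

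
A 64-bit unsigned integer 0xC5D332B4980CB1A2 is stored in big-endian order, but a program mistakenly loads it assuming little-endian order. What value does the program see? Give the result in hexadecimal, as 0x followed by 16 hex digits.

0xA2B10C98B432D3C5

Stored big-endian, the bytes at ascending addresses are C5 D3 32 B4 98 0C B1 A2.
Read back as little-endian, the first byte is least significant, giving 0xA2B10C98B432D3C5.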